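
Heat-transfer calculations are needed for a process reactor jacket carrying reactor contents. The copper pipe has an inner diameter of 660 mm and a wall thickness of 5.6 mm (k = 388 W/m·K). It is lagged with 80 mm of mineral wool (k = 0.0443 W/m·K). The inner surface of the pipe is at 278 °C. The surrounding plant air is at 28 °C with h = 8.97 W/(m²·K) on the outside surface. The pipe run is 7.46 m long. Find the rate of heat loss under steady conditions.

For a radial system each layer contributes R = ln(r_out/r_in)/(2πkL); films add R = 1/(hA).
R_copper pipe wall = ln(335.6/330)/(2π×388×7.46) = 9.253×10^-7 K/W
R_mineral wool = ln(415.6/335.6)/(2π×0.0443×7.46) = 0.103 K/W
R_outer film = 1/(h_o·2πr_oL) = 1/(8.97×2π×0.4156×7.46) = 0.005723 K/W
R_total = 0.1087 K/W
Q = ΔT/R_total = 250/0.1087

Q ≈ 2300 W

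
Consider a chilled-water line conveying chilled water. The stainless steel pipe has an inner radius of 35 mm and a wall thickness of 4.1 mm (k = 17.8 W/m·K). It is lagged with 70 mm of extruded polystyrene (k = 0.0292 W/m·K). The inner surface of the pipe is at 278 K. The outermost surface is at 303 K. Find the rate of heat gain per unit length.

q′ ≈ 4.47 W/m

Per-layer cylindrical resistances, series-summed:
R_stainless steel pipe wall = ln(39.1/35)/(2π×17.8×1) = 9.905×10^-4 K/W
R_extruded polystyrene = ln(109.1/39.1)/(2π×0.0292×1) = 5.593 K/W
R_total = 5.594 K/W
Q = ΔT/R_total = 25/5.594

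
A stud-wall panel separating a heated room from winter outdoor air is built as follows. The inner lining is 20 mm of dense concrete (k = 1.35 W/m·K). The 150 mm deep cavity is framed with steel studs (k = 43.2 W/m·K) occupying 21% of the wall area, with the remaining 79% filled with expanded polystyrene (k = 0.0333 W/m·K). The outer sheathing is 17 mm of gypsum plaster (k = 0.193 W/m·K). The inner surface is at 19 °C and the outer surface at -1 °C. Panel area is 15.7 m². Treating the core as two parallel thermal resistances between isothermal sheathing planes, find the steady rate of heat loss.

Q ≈ 2630 W

Sheathing layers in series; stud and cavity paths in parallel between them.
R_inner = 0.02/(1.35×15.7) = 9.436×10^-4 K/W
R_stud  = 0.15/(43.2×0.21×15.7) = 0.001053 K/W
R_cav   = 0.15/(0.0333×0.79×15.7) = 0.3632 K/W
1/R_core = 1/R_stud + 1/R_cav → R_core = 0.00105 K/W
R_outer = 0.017/(0.193×15.7) = 0.00561 K/W
R_total = 0.007604 K/W
Q = ΔT/R_total = 20/0.007604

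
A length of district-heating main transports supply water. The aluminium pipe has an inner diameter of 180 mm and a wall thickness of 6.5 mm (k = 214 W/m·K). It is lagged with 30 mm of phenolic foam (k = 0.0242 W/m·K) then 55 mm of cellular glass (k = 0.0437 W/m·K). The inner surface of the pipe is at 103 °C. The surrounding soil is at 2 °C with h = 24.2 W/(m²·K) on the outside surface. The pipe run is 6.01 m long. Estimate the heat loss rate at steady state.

Q ≈ 194 W

Treating each annulus and film as a series resistance:
R_aluminium pipe wall = ln(96.5/90)/(2π×214×6.01) = 8.629×10^-6 K/W
R_phenolic foam = ln(126.5/96.5)/(2π×0.0242×6.01) = 0.2962 K/W
R_cellular glass = ln(181.5/126.5)/(2π×0.0437×6.01) = 0.2188 K/W
R_outer film = 1/(h_o·2πr_oL) = 1/(24.2×2π×0.1815×6.01) = 0.006029 K/W
R_total = 0.521 K/W
Q = ΔT/R_total = 101/0.521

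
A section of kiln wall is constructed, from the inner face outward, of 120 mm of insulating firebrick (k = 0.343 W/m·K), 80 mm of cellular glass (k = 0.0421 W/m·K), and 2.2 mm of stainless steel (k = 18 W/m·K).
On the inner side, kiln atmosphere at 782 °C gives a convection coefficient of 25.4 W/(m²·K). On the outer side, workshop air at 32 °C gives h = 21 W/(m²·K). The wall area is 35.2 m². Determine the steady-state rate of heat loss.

Q ≈ 11300 W

Treating each layer as a thermal resistance in series:
R_inner film = 1/(h_i·A) = 1/(25.4×35.2) = 0.001118 K/W
R_insulating firebrick = L/(kA) = 0.12/(0.343×35.2) = 0.009939 K/W
R_cellular glass = L/(kA) = 0.08/(0.0421×35.2) = 0.05398 K/W
R_stainless steel = L/(kA) = 0.0022/(18×35.2) = 3.472×10^-6 K/W
R_outer film = 1/(h_o·A) = 1/(21×35.2) = 0.001353 K/W
R_total = 0.0664 K/W
Q = ΔT / R_total = 750 / 0.0664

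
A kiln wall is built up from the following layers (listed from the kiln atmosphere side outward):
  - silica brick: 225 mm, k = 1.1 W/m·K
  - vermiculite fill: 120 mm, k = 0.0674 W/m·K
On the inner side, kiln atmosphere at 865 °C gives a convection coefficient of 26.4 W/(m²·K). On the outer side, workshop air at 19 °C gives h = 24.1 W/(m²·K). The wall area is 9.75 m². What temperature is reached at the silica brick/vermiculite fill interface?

T ≈ 766 °C

Using the resistance-network approach (series):
R_inner film = 1/(h_i·A) = 1/(26.4×9.75) = 0.003885 K/W
R_silica brick = L/(kA) = 0.225/(1.1×9.75) = 0.02098 K/W
R_vermiculite fill = L/(kA) = 0.12/(0.0674×9.75) = 0.1826 K/W
R_outer film = 1/(h_o·A) = 1/(24.1×9.75) = 0.004256 K/W
R_total = 0.2117 K/W;  Q = ΔT/R_total = 846/0.2117 = 3996 W
T_interface = T_inner − Q·ΣR(inner→interface) = 865 − 4000×0.02486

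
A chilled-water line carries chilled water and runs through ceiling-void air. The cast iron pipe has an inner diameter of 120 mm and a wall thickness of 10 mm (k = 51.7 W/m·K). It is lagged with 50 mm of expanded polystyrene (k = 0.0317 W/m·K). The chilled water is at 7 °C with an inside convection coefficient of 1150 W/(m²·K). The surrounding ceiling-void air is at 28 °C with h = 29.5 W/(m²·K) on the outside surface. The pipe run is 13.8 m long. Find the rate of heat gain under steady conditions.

Q ≈ 105 W

Per-layer cylindrical resistances, series-summed:
R_inner film = 1/(h_i·2πr₁L) = 1/(1150×2π×0.06×13.8) = 1.671×10^-4 K/W
R_cast iron pipe wall = ln(70/60)/(2π×51.7×13.8) = 3.439×10^-5 K/W
R_expanded polystyrene = ln(120/70)/(2π×0.0317×13.8) = 0.1961 K/W
R_outer film = 1/(h_o·2πr_oL) = 1/(29.5×2π×0.12×13.8) = 0.003258 K/W
R_total = 0.1996 K/W
Q = ΔT/R_total = 21/0.1996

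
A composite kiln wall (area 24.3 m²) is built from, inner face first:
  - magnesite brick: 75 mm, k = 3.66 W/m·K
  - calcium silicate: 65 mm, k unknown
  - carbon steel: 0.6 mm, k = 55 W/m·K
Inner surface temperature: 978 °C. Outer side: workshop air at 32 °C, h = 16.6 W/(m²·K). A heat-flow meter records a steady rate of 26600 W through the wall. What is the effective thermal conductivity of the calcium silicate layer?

k ≈ 0.083 W/(m·K)

Series thermal resistances:
R_magnesite brick = L/(kA) = 0.075/(3.66×24.3) = 8.433×10^-4 K/W
R_carbon steel = L/(kA) = 0.0006/(55×24.3) = 4.489×10^-7 K/W
R_outer film = 1/(h_o·A) = 1/(16.6×24.3) = 0.002479 K/W
Sum of known resistances R_other = 0.003323 K/W
Total R = ΔT/Q = 946/26600 = 0.03556 K/W
R_calcium silicate = R_total − R_other = 0.03224 K/W
k = L/(R·A) = 0.065/(0.03224×24.3)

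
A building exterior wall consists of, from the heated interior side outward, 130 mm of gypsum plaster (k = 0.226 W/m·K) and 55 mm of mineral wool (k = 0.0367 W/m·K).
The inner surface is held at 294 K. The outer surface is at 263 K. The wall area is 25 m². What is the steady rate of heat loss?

Using the resistance-network approach (series):
R_gypsum plaster = L/(kA) = 0.13/(0.226×25) = 0.02301 K/W
R_mineral wool = L/(kA) = 0.055/(0.0367×25) = 0.05995 K/W
R_total = 0.08295 K/W
Q = ΔT / R_total = 31 / 0.08295

Q ≈ 374 W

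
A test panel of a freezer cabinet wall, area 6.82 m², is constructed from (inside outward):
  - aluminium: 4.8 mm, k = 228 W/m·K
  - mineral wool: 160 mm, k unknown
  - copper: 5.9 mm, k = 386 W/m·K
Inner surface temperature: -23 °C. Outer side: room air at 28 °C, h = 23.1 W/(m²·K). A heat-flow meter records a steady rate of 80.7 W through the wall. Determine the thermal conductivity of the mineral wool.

k ≈ 0.0375 W/(m·K)

Model the wall as resistances in series:
R_aluminium = L/(kA) = 0.0048/(228×6.82) = 3.087×10^-6 K/W
R_copper = L/(kA) = 0.0059/(386×6.82) = 2.241×10^-6 K/W
R_outer film = 1/(h_o·A) = 1/(23.1×6.82) = 0.006348 K/W
Sum of known resistances R_other = 0.006353 K/W
Total R = ΔT/Q = 51/80.7 = 0.632 K/W
R_mineral wool = R_total − R_other = 0.6256 K/W
k = L/(R·A) = 0.16/(0.6256×6.82)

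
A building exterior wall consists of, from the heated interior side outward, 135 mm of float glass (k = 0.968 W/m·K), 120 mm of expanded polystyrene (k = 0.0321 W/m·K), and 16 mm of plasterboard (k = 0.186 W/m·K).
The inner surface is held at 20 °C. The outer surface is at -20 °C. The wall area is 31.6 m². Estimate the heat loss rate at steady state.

Q ≈ 319 W

Using the resistance-network approach (series):
R_float glass = L/(kA) = 0.135/(0.968×31.6) = 0.004413 K/W
R_expanded polystyrene = L/(kA) = 0.12/(0.0321×31.6) = 0.1183 K/W
R_plasterboard = L/(kA) = 0.016/(0.186×31.6) = 0.002722 K/W
R_total = 0.1254 K/W
Q = ΔT / R_total = 40 / 0.1254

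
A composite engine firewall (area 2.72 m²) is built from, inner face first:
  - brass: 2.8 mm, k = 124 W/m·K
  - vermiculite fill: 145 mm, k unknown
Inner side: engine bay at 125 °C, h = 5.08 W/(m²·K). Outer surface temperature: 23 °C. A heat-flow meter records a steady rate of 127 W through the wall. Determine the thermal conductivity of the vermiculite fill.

Model the wall as resistances in series:
R_inner film = 1/(h_i·A) = 1/(5.08×2.72) = 0.07237 K/W
R_brass = L/(kA) = 0.0028/(124×2.72) = 8.302×10^-6 K/W
Sum of known resistances R_other = 0.07238 K/W
Total R = ΔT/Q = 102/127 = 0.8031 K/W
R_vermiculite fill = R_total − R_other = 0.7308 K/W
k = L/(R·A) = 0.145/(0.7308×2.72)

k ≈ 0.0729 W/(m·K)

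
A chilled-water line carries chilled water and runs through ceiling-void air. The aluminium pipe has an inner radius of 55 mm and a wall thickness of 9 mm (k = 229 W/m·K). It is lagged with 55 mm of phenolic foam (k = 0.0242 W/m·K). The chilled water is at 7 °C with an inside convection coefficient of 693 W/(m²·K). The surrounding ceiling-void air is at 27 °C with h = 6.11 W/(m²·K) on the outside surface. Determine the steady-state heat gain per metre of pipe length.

q′ ≈ 4.65 W/m

Radial resistances (cylindrical: R_cond = ln(r_o/r_i)/(2πkL), R_conv = 1/(h·2πrL)):
R_inner film = 1/(h_i·2πr₁L) = 1/(693×2π×0.055×1) = 0.004176 K/W
R_aluminium pipe wall = ln(64/55)/(2π×229×1) = 1.053×10^-4 K/W
R_phenolic foam = ln(119/64)/(2π×0.0242×1) = 4.079 K/W
R_outer film = 1/(h_o·2πr_oL) = 1/(6.11×2π×0.119×1) = 0.2189 K/W
R_total = 4.302 K/W
Q = ΔT/R_total = 20/4.302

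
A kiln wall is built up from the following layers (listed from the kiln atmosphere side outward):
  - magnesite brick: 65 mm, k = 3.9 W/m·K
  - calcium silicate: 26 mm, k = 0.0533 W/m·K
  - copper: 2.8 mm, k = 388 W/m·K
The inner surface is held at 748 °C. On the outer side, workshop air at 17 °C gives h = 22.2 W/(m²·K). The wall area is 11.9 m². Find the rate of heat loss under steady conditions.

Model the wall as resistances in series:
R_magnesite brick = L/(kA) = 0.065/(3.9×11.9) = 0.001401 K/W
R_calcium silicate = L/(kA) = 0.026/(0.0533×11.9) = 0.04099 K/W
R_copper = L/(kA) = 0.0028/(388×11.9) = 6.064×10^-7 K/W
R_outer film = 1/(h_o·A) = 1/(22.2×11.9) = 0.003785 K/W
R_total = 0.04618 K/W
Q = ΔT / R_total = 731 / 0.04618

Q ≈ 15800 W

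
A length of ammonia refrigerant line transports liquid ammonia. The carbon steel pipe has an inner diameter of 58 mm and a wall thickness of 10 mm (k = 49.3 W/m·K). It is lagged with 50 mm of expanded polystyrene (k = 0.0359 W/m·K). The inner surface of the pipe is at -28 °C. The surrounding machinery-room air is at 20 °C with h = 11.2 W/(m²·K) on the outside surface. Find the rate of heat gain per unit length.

q′ ≈ 12.6 W/m

Per-layer cylindrical resistances, series-summed:
R_carbon steel pipe wall = ln(39/29)/(2π×49.3×1) = 9.564×10^-4 K/W
R_expanded polystyrene = ln(89/39)/(2π×0.0359×1) = 3.658 K/W
R_outer film = 1/(h_o·2πr_oL) = 1/(11.2×2π×0.089×1) = 0.1597 K/W
R_total = 3.818 K/W
Q = ΔT/R_total = 48/3.818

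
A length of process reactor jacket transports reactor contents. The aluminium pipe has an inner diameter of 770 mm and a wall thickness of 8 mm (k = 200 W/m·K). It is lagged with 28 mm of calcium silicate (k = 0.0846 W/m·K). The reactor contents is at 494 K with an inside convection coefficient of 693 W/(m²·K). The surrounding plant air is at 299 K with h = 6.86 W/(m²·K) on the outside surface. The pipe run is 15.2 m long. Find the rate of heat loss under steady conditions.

Cylindrical conduction, so R = ln(r₂/r₁)/(2πkL) per layer, in series:
R_inner film = 1/(h_i·2πr₁L) = 1/(693×2π×0.385×15.2) = 3.924×10^-5 K/W
R_aluminium pipe wall = ln(393/385)/(2π×200×15.2) = 1.077×10^-6 K/W
R_calcium silicate = ln(421/393)/(2π×0.0846×15.2) = 0.008518 K/W
R_outer film = 1/(h_o·2πr_oL) = 1/(6.86×2π×0.421×15.2) = 0.003626 K/W
R_total = 0.01218 K/W
Q = ΔT/R_total = 195/0.01218

Q ≈ 16000 W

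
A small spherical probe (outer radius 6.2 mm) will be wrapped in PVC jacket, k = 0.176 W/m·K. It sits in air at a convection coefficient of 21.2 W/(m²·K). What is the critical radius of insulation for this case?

For a sphere r_cr = 2k/h = 2×0.176/21.2
r_cr = 16.6 mm; since the bare radius (6.2 mm) is below r_cr, adding a thin layer of insulation will *increase* heat loss.

r_cr ≈ 16.6 mm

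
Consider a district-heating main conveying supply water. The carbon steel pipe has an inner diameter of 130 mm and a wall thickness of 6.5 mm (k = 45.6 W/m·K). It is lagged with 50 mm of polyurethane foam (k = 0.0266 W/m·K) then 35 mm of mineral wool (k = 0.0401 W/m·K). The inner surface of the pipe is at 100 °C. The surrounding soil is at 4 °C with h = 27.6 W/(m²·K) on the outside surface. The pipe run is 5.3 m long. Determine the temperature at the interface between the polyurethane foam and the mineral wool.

For a radial system each layer contributes R = ln(r_out/r_in)/(2πkL); films add R = 1/(hA).
R_carbon steel pipe wall = ln(71.5/65)/(2π×45.6×5.3) = 6.277×10^-5 K/W
R_polyurethane foam = ln(121.5/71.5)/(2π×0.0266×5.3) = 0.5986 K/W
R_mineral wool = ln(156.5/121.5)/(2π×0.0401×5.3) = 0.1896 K/W
R_outer film = 1/(h_o·2πr_oL) = 1/(27.6×2π×0.1565×5.3) = 0.006952 K/W
R_total = 0.7952 K/W
Q = ΔT/R_total = 96/0.7952
Q = 121 W
T_interface = T_inner − Q·ΣR(inner→interface) = 100 − 121×0.5986

T ≈ 27.7 °C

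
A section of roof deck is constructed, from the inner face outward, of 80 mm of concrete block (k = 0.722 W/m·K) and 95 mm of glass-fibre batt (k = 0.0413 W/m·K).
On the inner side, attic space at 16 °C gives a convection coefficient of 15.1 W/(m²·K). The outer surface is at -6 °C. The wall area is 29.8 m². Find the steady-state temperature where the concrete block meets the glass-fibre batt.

T ≈ 14.4 °C

Series thermal resistances:
R_inner film = 1/(h_i·A) = 1/(15.1×29.8) = 0.002222 K/W
R_concrete block = L/(kA) = 0.08/(0.722×29.8) = 0.003718 K/W
R_glass-fibre batt = L/(kA) = 0.095/(0.0413×29.8) = 0.07719 K/W
R_total = 0.08313 K/W;  Q = ΔT/R_total = 22/0.08313 = 264.6 W
T_interface = T_inner − Q·ΣR(inner→interface) = 16 − 265×0.005941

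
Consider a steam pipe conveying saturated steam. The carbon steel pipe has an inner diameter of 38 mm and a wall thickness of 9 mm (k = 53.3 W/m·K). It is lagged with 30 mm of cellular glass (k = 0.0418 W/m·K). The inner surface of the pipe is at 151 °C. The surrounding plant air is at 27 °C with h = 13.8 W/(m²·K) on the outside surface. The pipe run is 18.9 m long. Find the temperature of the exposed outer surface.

T ≈ 35.3 °C

Radial resistances (cylindrical: R_cond = ln(r_o/r_i)/(2πkL), R_conv = 1/(h·2πrL)):
R_carbon steel pipe wall = ln(28/19)/(2π×53.3×18.9) = 6.126×10^-5 K/W
R_cellular glass = ln(58/28)/(2π×0.0418×18.9) = 0.1467 K/W
R_outer film = 1/(h_o·2πr_oL) = 1/(13.8×2π×0.058×18.9) = 0.01052 K/W
R_total = 0.1573 K/W
Q = ΔT/R_total = 124/0.1573
Q = 788 W
T_interface = T_inner − Q·ΣR(inner→interface) = 151 − 788×0.1468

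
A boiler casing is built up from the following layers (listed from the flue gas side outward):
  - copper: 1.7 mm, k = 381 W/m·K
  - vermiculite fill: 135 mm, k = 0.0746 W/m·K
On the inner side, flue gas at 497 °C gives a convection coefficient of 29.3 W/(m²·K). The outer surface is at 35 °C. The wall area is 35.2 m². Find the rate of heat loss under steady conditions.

Model the wall as resistances in series:
R_inner film = 1/(h_i·A) = 1/(29.3×35.2) = 9.696×10^-4 K/W
R_copper = L/(kA) = 0.0017/(381×35.2) = 1.268×10^-7 K/W
R_vermiculite fill = L/(kA) = 0.135/(0.0746×35.2) = 0.05141 K/W
R_total = 0.05238 K/W
Q = ΔT / R_total = 462 / 0.05238

Q ≈ 8820 W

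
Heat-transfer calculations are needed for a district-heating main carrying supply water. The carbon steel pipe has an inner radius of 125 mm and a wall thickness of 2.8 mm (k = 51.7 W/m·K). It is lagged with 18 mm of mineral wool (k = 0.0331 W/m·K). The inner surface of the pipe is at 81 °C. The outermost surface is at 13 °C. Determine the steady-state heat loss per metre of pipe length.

q′ ≈ 107 W/m

For a radial system each layer contributes R = ln(r_out/r_in)/(2πkL); films add R = 1/(hA).
R_carbon steel pipe wall = ln(127.8/125)/(2π×51.7×1) = 6.82×10^-5 K/W
R_mineral wool = ln(145.8/127.8)/(2π×0.0331×1) = 0.6336 K/W
R_total = 0.6337 K/W
Q = ΔT/R_total = 68/0.6337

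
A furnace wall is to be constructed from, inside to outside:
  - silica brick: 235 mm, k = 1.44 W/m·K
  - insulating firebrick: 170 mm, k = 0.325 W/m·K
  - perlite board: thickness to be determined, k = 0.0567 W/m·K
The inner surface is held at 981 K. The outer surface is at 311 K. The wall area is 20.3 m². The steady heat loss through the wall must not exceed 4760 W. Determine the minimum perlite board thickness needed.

L ≈ 123 mm

Series thermal resistances:
R_silica brick = L/(kA) = 0.235/(1.44×20.3) = 0.008039 K/W
R_insulating firebrick = L/(kA) = 0.17/(0.325×20.3) = 0.02577 K/W
Sum of the known resistances R_other = 0.03381 K/W
Required total resistance R_tot = ΔT/Q_allow = 670/4760 = 0.1408 K/W
R_perlite board = R_tot − R_other = 0.1069 K/W
L = R·k·A = 0.1069×0.0567×20.3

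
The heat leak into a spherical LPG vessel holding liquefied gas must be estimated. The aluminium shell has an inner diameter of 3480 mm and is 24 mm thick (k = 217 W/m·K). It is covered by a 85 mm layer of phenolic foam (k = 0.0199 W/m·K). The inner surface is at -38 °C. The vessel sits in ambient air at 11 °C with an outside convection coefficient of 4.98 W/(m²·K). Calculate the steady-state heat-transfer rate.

For a spherical shell R = (1/r₁ − 1/r₂)/(4πk); film R = 1/(h·4πr²). In series:
R_aluminium shell = (1/1.74 − 1/1.764)/(4π×217) = 2.867×10^-6 K/W
R_phenolic foam = (1/1.764 − 1/1.849)/(4π×0.0199) = 0.1042 K/W
R_outer film = 1/(h·4πr_o²) = 1/(4.98×4π×1.849²) = 0.004674 K/W
R_total = 0.1089 K/W
Q = ΔT/R_total = 49/0.1089

Q ≈ 450 W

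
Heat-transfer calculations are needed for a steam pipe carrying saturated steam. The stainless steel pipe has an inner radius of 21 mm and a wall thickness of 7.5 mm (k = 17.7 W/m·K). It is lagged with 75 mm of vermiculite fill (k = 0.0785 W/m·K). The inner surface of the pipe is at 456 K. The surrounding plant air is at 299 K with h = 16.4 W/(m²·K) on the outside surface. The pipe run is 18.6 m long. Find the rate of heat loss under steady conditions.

Per-layer cylindrical resistances, series-summed:
R_stainless steel pipe wall = ln(28.5/21)/(2π×17.7×18.6) = 1.476×10^-4 K/W
R_vermiculite fill = ln(103.5/28.5)/(2π×0.0785×18.6) = 0.1406 K/W
R_outer film = 1/(h_o·2πr_oL) = 1/(16.4×2π×0.1035×18.6) = 0.005041 K/W
R_total = 0.1458 K/W
Q = ΔT/R_total = 157/0.1458

Q ≈ 1080 W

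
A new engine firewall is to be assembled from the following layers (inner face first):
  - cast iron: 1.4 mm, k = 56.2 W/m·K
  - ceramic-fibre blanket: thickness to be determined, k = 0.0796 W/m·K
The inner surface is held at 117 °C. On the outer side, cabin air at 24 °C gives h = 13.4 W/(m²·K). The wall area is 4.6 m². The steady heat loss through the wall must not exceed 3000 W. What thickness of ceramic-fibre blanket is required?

L ≈ 5.41 mm

Thermal resistances in series:
R_cast iron = L/(kA) = 0.0014/(56.2×4.6) = 5.415×10^-6 K/W
R_outer film = 1/(h_o·A) = 1/(13.4×4.6) = 0.01622 K/W
Sum of the known resistances R_other = 0.01623 K/W
Required total resistance R_tot = ΔT/Q_allow = 93/3000 = 0.031 K/W
R_ceramic-fibre blanket = R_tot − R_other = 0.01477 K/W
L = R·k·A = 0.01477×0.0796×4.6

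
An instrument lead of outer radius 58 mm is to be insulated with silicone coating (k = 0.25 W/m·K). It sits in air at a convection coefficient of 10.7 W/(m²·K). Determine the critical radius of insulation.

For a cylinder r_cr = k/h = 0.25/10.7
r_cr = 23.4 mm; since the bare radius (58 mm) is above r_cr, any added insulation will reduce heat loss.

r_cr ≈ 23.4 mm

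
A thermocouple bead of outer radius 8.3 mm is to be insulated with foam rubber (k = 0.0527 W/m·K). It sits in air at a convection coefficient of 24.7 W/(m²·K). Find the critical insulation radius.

r_cr ≈ 4.27 mm

For a sphere r_cr = 2k/h = 2×0.0527/24.7
r_cr = 4.27 mm; since the bare radius (8.3 mm) is above r_cr, any added insulation will reduce heat loss.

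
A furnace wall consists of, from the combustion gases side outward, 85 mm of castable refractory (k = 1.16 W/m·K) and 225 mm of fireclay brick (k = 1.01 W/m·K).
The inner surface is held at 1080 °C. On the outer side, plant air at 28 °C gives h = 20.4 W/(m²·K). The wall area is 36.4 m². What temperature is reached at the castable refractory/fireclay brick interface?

T ≈ 857 °C

Series thermal resistances:
R_castable refractory = L/(kA) = 0.085/(1.16×36.4) = 0.002013 K/W
R_fireclay brick = L/(kA) = 0.225/(1.01×36.4) = 0.00612 K/W
R_outer film = 1/(h_o·A) = 1/(20.4×36.4) = 0.001347 K/W
R_total = 0.00948 K/W;  Q = ΔT/R_total = 1052/0.00948 = 111000 W
T_interface = T_inner − Q·ΣR(inner→interface) = 1080 − 111000×0.002013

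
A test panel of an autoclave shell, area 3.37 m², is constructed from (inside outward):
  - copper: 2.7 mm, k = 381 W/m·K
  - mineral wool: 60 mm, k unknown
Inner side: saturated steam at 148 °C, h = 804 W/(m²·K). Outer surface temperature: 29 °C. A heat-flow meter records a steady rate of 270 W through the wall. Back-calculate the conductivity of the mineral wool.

Treating each layer as a thermal resistance in series:
R_inner film = 1/(h_i·A) = 1/(804×3.37) = 3.691×10^-4 K/W
R_copper = L/(kA) = 0.0027/(381×3.37) = 2.103×10^-6 K/W
Sum of known resistances R_other = 3.712×10^-4 K/W
Total R = ΔT/Q = 119/270 = 0.4407 K/W
R_mineral wool = R_total − R_other = 0.4404 K/W
k = L/(R·A) = 0.06/(0.4404×3.37)

k ≈ 0.0404 W/(m·K)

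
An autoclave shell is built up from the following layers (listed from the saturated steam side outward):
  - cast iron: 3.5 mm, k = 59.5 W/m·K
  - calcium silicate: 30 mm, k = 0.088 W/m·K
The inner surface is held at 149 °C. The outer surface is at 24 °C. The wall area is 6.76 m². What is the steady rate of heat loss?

Q ≈ 2480 W

Using the resistance-network approach (series):
R_cast iron = L/(kA) = 0.0035/(59.5×6.76) = 8.702×10^-6 K/W
R_calcium silicate = L/(kA) = 0.03/(0.088×6.76) = 0.05043 K/W
R_total = 0.05044 K/W
Q = ΔT / R_total = 125 / 0.05044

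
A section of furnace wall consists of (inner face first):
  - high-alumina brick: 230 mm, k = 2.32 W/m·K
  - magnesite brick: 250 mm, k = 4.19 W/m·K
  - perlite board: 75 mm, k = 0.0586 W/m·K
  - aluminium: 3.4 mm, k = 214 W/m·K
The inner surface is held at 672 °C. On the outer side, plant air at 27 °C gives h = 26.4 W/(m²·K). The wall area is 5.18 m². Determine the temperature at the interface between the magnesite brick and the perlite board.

T ≈ 603 °C

Treating each layer as a thermal resistance in series:
R_high-alumina brick = L/(kA) = 0.23/(2.32×5.18) = 0.01914 K/W
R_magnesite brick = L/(kA) = 0.25/(4.19×5.18) = 0.01152 K/W
R_perlite board = L/(kA) = 0.075/(0.0586×5.18) = 0.2471 K/W
R_aluminium = L/(kA) = 0.0034/(214×5.18) = 3.067×10^-6 K/W
R_outer film = 1/(h_o·A) = 1/(26.4×5.18) = 0.007313 K/W
R_total = 0.2851 K/W;  Q = ΔT/R_total = 645/0.2851 = 2263 W
T_interface = T_inner − Q·ΣR(inner→interface) = 672 − 2260×0.03066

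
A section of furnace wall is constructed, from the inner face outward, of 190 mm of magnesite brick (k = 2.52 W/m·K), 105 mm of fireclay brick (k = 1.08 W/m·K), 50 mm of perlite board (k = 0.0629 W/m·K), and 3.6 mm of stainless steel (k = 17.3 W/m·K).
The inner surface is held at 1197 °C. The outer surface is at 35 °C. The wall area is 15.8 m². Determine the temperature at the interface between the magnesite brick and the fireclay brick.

Treating each layer as a thermal resistance in series:
R_magnesite brick = L/(kA) = 0.19/(2.52×15.8) = 0.004772 K/W
R_fireclay brick = L/(kA) = 0.105/(1.08×15.8) = 0.006153 K/W
R_perlite board = L/(kA) = 0.05/(0.0629×15.8) = 0.05031 K/W
R_stainless steel = L/(kA) = 0.0036/(17.3×15.8) = 1.317×10^-5 K/W
R_total = 0.06125 K/W;  Q = ΔT/R_total = 1162/0.06125 = 18970 W
T_interface = T_inner − Q·ΣR(inner→interface) = 1197 − 19000×0.004772

T ≈ 1110 °C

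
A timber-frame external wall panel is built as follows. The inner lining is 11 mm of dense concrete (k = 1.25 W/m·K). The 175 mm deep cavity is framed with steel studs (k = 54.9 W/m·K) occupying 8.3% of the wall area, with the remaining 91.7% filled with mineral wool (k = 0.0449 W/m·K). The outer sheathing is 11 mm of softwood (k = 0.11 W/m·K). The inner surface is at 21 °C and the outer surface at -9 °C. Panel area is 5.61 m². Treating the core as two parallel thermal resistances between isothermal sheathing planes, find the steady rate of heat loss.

Sheathing layers in series; stud and cavity paths in parallel between them.
R_inner = 0.011/(1.25×5.61) = 0.001569 K/W
R_stud  = 0.175/(54.9×0.083×5.61) = 0.006846 K/W
R_cav   = 0.175/(0.0449×0.917×5.61) = 0.7576 K/W
1/R_core = 1/R_stud + 1/R_cav → R_core = 0.006785 K/W
R_outer = 0.011/(0.11×5.61) = 0.01783 K/W
R_total = 0.02618 K/W
Q = ΔT/R_total = 30/0.02618

Q ≈ 1150 W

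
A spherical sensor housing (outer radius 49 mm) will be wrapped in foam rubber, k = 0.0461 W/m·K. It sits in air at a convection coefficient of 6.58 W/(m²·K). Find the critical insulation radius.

r_cr ≈ 14 mm

For a sphere r_cr = 2k/h = 2×0.0461/6.58
r_cr = 14 mm; since the bare radius (49 mm) is above r_cr, any added insulation will reduce heat loss.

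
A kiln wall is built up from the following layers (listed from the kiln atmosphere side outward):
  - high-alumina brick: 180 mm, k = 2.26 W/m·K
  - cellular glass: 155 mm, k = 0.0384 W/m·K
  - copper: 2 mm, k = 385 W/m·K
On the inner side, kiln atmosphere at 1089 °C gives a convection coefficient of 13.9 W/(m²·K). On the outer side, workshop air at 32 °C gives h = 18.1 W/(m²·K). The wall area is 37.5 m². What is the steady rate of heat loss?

Model the wall as resistances in series:
R_inner film = 1/(h_i·A) = 1/(13.9×37.5) = 0.001918 K/W
R_high-alumina brick = L/(kA) = 0.18/(2.26×37.5) = 0.002124 K/W
R_cellular glass = L/(kA) = 0.155/(0.0384×37.5) = 0.1076 K/W
R_copper = L/(kA) = 0.002/(385×37.5) = 1.385×10^-7 K/W
R_outer film = 1/(h_o·A) = 1/(18.1×37.5) = 0.001473 K/W
R_total = 0.1132 K/W
Q = ΔT / R_total = 1057 / 0.1132

Q ≈ 9340 W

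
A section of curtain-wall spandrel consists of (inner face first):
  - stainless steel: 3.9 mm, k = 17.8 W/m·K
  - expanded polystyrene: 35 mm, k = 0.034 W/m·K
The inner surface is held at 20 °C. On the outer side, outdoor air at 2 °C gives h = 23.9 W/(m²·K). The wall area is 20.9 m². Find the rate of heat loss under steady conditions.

Treating each layer as a thermal resistance in series:
R_stainless steel = L/(kA) = 0.0039/(17.8×20.9) = 1.048×10^-5 K/W
R_expanded polystyrene = L/(kA) = 0.035/(0.034×20.9) = 0.04925 K/W
R_outer film = 1/(h_o·A) = 1/(23.9×20.9) = 0.002002 K/W
R_total = 0.05127 K/W
Q = ΔT / R_total = 18 / 0.05127

Q ≈ 351 W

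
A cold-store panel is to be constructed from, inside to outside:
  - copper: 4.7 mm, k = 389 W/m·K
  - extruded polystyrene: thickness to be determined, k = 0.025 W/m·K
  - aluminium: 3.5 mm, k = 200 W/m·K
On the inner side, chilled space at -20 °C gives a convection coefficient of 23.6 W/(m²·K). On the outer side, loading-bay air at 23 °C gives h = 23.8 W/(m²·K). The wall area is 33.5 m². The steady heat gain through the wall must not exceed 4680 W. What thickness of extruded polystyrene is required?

Series thermal resistances:
R_inner film = 1/(h_i·A) = 1/(23.6×33.5) = 0.001265 K/W
R_copper = L/(kA) = 0.0047/(389×33.5) = 3.607×10^-7 K/W
R_aluminium = L/(kA) = 0.0035/(200×33.5) = 5.224×10^-7 K/W
R_outer film = 1/(h_o·A) = 1/(23.8×33.5) = 0.001254 K/W
Sum of the known resistances R_other = 0.00252 K/W
Required total resistance R_tot = ΔT/Q_allow = 43/4680 = 0.009188 K/W
R_extruded polystyrene = R_tot − R_other = 0.006668 K/W
L = R·k·A = 0.006668×0.025×33.5

L ≈ 5.58 mm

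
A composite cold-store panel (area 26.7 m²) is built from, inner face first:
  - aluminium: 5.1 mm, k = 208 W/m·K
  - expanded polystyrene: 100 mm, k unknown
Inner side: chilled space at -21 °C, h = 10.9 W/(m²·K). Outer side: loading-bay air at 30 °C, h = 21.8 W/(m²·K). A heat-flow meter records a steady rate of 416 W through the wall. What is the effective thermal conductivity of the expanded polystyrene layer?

Using the resistance-network approach (series):
R_inner film = 1/(h_i·A) = 1/(10.9×26.7) = 0.003436 K/W
R_aluminium = L/(kA) = 0.0051/(208×26.7) = 9.183×10^-7 K/W
R_outer film = 1/(h_o·A) = 1/(21.8×26.7) = 0.001718 K/W
Sum of known resistances R_other = 0.005155 K/W
Total R = ΔT/Q = 51/416 = 0.1226 K/W
R_expanded polystyrene = R_total − R_other = 0.1174 K/W
k = L/(R·A) = 0.1/(0.1174×26.7)

k ≈ 0.0319 W/(m·K)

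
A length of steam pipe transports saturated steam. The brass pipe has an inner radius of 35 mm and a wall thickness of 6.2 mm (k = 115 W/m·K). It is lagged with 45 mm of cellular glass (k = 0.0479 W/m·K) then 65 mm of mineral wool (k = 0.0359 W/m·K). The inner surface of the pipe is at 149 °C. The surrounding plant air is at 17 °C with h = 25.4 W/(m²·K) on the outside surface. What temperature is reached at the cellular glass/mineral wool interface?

Treating each annulus and film as a series resistance:
R_brass pipe wall = ln(41.2/35)/(2π×115×1) = 2.257×10^-4 K/W
R_cellular glass = ln(86.2/41.2)/(2π×0.0479×1) = 2.453 K/W
R_mineral wool = ln(151.2/86.2)/(2π×0.0359×1) = 2.491 K/W
R_outer film = 1/(h_o·2πr_oL) = 1/(25.4×2π×0.1512×1) = 0.04144 K/W
R_total = 4.986 K/W
Q = ΔT/R_total = 132/4.986
Q = 26.5 W/m
T_interface = T_inner − Q·ΣR(inner→interface) = 149 − 26.5×2.453

T ≈ 84.1 °C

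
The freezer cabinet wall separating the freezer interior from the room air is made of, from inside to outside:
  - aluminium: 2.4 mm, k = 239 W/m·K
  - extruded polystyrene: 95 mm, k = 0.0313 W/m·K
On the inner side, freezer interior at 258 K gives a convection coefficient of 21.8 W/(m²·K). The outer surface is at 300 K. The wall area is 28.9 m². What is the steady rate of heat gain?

Q ≈ 394 W

Model the wall as resistances in series:
R_inner film = 1/(h_i·A) = 1/(21.8×28.9) = 0.001587 K/W
R_aluminium = L/(kA) = 0.0024/(239×28.9) = 3.475×10^-7 K/W
R_extruded polystyrene = L/(kA) = 0.095/(0.0313×28.9) = 0.105 K/W
R_total = 0.1066 K/W
Q = ΔT / R_total = 42 / 0.1066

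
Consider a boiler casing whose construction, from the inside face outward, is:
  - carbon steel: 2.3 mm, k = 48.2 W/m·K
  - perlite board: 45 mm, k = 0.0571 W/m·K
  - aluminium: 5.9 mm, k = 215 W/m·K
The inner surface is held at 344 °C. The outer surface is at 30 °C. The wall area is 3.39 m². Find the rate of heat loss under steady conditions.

Q ≈ 1350 W

Treating each layer as a thermal resistance in series:
R_carbon steel = L/(kA) = 0.0023/(48.2×3.39) = 1.408×10^-5 K/W
R_perlite board = L/(kA) = 0.045/(0.0571×3.39) = 0.2325 K/W
R_aluminium = L/(kA) = 0.0059/(215×3.39) = 8.095×10^-6 K/W
R_total = 0.2325 K/W
Q = ΔT / R_total = 314 / 0.2325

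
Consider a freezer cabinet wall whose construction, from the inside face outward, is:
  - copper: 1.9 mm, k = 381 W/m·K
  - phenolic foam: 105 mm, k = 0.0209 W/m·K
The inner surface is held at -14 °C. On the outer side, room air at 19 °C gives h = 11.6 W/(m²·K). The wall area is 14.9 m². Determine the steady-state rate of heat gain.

Series thermal resistances:
R_copper = L/(kA) = 0.0019/(381×14.9) = 3.347×10^-7 K/W
R_phenolic foam = L/(kA) = 0.105/(0.0209×14.9) = 0.3372 K/W
R_outer film = 1/(h_o·A) = 1/(11.6×14.9) = 0.005786 K/W
R_total = 0.343 K/W
Q = ΔT / R_total = 33 / 0.343

Q ≈ 96.2 W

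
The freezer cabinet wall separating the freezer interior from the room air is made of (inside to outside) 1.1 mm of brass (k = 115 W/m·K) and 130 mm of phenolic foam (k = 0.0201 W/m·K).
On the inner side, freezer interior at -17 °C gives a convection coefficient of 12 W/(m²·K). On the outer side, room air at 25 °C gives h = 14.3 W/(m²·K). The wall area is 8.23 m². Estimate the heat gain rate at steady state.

Series thermal resistances:
R_inner film = 1/(h_i·A) = 1/(12×8.23) = 0.01013 K/W
R_brass = L/(kA) = 0.0011/(115×8.23) = 1.162×10^-6 K/W
R_phenolic foam = L/(kA) = 0.13/(0.0201×8.23) = 0.7859 K/W
R_outer film = 1/(h_o·A) = 1/(14.3×8.23) = 0.008497 K/W
R_total = 0.8045 K/W
Q = ΔT / R_total = 42 / 0.8045

Q ≈ 52.2 W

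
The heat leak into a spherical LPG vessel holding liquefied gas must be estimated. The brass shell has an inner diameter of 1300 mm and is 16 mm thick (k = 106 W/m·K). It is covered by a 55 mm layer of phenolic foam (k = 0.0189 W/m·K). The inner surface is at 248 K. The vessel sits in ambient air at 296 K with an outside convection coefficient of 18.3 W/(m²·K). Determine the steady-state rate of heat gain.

Each spherical layer contributes R = (1/r_i − 1/r_o)/(4πk):
R_brass shell = (1/0.65 − 1/0.666)/(4π×106) = 2.775×10^-5 K/W
R_phenolic foam = (1/0.666 − 1/0.721)/(4π×0.0189) = 0.4823 K/W
R_outer film = 1/(h·4πr_o²) = 1/(18.3×4π×0.721²) = 0.008365 K/W
R_total = 0.4907 K/W
Q = ΔT/R_total = 48/0.4907

Q ≈ 97.8 W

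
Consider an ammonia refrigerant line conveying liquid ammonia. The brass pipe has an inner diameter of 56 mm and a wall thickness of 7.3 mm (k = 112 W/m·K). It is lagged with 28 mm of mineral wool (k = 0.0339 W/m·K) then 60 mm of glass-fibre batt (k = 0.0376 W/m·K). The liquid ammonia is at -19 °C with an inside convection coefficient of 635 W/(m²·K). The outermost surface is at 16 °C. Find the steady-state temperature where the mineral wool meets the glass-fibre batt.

T ≈ -1.72 °C

Cylindrical conduction, so R = ln(r₂/r₁)/(2πkL) per layer, in series:
R_inner film = 1/(h_i·2πr₁L) = 1/(635×2π×0.028×1) = 0.008951 K/W
R_brass pipe wall = ln(35.3/28)/(2π×112×1) = 3.292×10^-4 K/W
R_mineral wool = ln(63.3/35.3)/(2π×0.0339×1) = 2.742 K/W
R_glass-fibre batt = ln(123.3/63.3)/(2π×0.0376×1) = 2.822 K/W
R_total = 5.573 K/W
Q = ΔT/R_total = 35/5.573
Q = 6.28 W/m
T_interface = T_inner + Q·ΣR(inner→interface) = -19 + 6.28×2.751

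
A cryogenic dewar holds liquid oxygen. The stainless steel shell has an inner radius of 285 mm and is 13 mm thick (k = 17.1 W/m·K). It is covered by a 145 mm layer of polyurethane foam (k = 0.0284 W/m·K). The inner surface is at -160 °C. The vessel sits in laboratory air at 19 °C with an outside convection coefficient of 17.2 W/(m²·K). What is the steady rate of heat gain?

Each spherical layer contributes R = (1/r_i − 1/r_o)/(4πk):
R_stainless steel shell = (1/0.285 − 1/0.298)/(4π×17.1) = 7.123×10^-4 K/W
R_polyurethane foam = (1/0.298 − 1/0.443)/(4π×0.0284) = 3.078 K/W
R_outer film = 1/(h·4πr_o²) = 1/(17.2×4π×0.443²) = 0.02358 K/W
R_total = 3.102 K/W
Q = ΔT/R_total = 179/3.102

Q ≈ 57.7 W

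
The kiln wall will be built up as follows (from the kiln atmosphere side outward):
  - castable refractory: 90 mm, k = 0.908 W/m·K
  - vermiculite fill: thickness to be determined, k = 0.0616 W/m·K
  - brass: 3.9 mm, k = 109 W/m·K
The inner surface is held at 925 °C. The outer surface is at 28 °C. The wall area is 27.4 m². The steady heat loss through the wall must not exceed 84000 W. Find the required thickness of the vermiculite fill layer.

L ≈ 11.9 mm

Using the resistance-network approach (series):
R_castable refractory = L/(kA) = 0.09/(0.908×27.4) = 0.003617 K/W
R_brass = L/(kA) = 0.0039/(109×27.4) = 1.306×10^-6 K/W
Sum of the known resistances R_other = 0.003619 K/W
Required total resistance R_tot = ΔT/Q_allow = 897/84000 = 0.01068 K/W
R_vermiculite fill = R_tot − R_other = 0.00706 K/W
L = R·k·A = 0.00706×0.0616×27.4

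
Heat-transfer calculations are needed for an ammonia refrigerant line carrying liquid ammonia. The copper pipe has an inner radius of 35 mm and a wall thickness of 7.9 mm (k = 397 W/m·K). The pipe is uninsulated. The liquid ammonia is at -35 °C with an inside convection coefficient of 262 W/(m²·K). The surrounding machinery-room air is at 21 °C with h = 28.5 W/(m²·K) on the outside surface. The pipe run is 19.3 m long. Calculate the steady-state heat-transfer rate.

For a radial system each layer contributes R = ln(r_out/r_in)/(2πkL); films add R = 1/(hA).
R_inner film = 1/(h_i·2πr₁L) = 1/(262×2π×0.035×19.3) = 8.993×10^-4 K/W
R_copper pipe wall = ln(42.9/35)/(2π×397×19.3) = 4.228×10^-6 K/W
R_outer film = 1/(h_o·2πr_oL) = 1/(28.5×2π×0.0429×19.3) = 0.006745 K/W
R_total = 0.007648 K/W
Q = ΔT/R_total = 56/0.007648

Q ≈ 7320 W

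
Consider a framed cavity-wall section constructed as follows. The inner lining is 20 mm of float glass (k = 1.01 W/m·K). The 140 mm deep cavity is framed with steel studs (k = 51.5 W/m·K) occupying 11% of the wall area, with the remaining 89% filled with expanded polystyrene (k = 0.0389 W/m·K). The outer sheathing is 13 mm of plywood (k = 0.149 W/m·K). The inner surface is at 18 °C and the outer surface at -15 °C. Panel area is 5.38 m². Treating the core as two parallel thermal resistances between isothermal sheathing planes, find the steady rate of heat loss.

Sheathing layers in series; stud and cavity paths in parallel between them.
R_inner = 0.02/(1.01×5.38) = 0.003681 K/W
R_stud  = 0.14/(51.5×0.11×5.38) = 0.004594 K/W
R_cav   = 0.14/(0.0389×0.89×5.38) = 0.7516 K/W
1/R_core = 1/R_stud + 1/R_cav → R_core = 0.004566 K/W
R_outer = 0.013/(0.149×5.38) = 0.01622 K/W
R_total = 0.02446 K/W
Q = ΔT/R_total = 33/0.02446

Q ≈ 1350 W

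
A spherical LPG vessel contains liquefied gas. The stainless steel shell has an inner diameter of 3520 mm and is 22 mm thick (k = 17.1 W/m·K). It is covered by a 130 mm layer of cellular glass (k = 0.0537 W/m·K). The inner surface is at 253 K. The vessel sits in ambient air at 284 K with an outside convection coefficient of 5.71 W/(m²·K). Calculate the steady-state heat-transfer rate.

Each spherical layer contributes R = (1/r_i − 1/r_o)/(4πk):
R_stainless steel shell = (1/1.76 − 1/1.782)/(4π×17.1) = 3.264×10^-5 K/W
R_cellular glass = (1/1.782 − 1/1.912)/(4π×0.0537) = 0.05654 K/W
R_outer film = 1/(h·4πr_o²) = 1/(5.71×4π×1.912²) = 0.003812 K/W
R_total = 0.06039 K/W
Q = ΔT/R_total = 31/0.06039

Q ≈ 513 W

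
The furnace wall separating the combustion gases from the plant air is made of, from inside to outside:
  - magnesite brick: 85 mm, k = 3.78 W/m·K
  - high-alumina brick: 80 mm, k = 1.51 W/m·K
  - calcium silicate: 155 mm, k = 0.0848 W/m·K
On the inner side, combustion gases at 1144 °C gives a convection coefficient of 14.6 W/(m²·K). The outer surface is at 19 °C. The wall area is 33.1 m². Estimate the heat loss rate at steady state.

Q ≈ 18900 W

Thermal resistances in series:
R_inner film = 1/(h_i·A) = 1/(14.6×33.1) = 0.002069 K/W
R_magnesite brick = L/(kA) = 0.085/(3.78×33.1) = 6.794×10^-4 K/W
R_high-alumina brick = L/(kA) = 0.08/(1.51×33.1) = 0.001601 K/W
R_calcium silicate = L/(kA) = 0.155/(0.0848×33.1) = 0.05522 K/W
R_total = 0.05957 K/W
Q = ΔT / R_total = 1125 / 0.05957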